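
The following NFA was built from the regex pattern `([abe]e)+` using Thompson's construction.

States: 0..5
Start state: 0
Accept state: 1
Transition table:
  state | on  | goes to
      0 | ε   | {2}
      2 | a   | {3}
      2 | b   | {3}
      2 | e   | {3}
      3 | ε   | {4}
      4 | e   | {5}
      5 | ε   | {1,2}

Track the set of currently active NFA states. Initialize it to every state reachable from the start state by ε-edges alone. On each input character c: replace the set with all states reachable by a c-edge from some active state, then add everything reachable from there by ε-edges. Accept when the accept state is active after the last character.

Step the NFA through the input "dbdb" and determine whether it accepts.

Answer: REJECT

Derivation:
S₀ = ε-closure({0}) = {0,2}
'd' @ 1: {}  — state set empty
rest 'bdb' ignored (set empty)
after full input: {}  (accept=1 not in)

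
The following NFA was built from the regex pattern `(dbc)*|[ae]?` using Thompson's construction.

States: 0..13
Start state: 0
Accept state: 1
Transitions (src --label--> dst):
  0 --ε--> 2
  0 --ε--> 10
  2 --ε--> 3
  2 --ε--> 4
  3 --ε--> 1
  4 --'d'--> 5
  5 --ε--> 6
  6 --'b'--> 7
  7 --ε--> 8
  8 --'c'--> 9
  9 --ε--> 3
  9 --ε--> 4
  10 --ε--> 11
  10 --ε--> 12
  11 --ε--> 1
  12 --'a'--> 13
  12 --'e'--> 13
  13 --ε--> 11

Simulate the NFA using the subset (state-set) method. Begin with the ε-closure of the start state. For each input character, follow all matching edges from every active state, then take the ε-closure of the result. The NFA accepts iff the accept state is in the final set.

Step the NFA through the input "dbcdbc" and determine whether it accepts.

initial (ε-close {0}): {0,1,2,3,4,10,11,12}
'd' @ 1: {5,6}
'b' @ 2: {7,8}
'c' @ 3: {1,3,4,9}  [accepting]
'd' @ 4: {5,6}
'b' @ 5: {7,8}
'c' @ 6: {1,3,4,9}  [accepting]
final: {1,3,4,9}; accept 1 in set

Answer: ACCEPT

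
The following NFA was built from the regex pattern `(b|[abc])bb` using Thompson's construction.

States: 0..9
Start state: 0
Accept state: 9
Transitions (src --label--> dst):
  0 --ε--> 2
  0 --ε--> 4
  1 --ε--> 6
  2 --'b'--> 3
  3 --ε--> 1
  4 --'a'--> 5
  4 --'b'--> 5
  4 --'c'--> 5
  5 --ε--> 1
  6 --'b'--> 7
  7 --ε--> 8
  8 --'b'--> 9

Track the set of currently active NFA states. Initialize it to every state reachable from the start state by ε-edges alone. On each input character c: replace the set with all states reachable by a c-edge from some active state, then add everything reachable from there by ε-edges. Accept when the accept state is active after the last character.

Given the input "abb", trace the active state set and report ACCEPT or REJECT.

Answer: ACCEPT

Derivation:
S₀ = ε-closure({0}) = {0,2,4}
'a' @ 1: {1,5,6}
'b' @ 2: {7,8}
'b' @ 3: {9}  ✓accept
final: {9}; accept 9 in set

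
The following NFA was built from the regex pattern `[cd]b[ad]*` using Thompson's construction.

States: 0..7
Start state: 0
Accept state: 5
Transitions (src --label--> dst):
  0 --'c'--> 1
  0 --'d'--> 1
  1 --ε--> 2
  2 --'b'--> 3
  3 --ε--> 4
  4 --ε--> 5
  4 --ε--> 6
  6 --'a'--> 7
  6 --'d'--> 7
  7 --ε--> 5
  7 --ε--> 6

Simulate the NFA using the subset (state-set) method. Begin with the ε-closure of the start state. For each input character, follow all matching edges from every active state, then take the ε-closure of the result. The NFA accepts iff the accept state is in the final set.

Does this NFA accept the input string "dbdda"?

Answer: ACCEPT

Steps:
initial (ε-close {0}): {0}
'd' @ 1: {1,2}
'b' @ 2: {3,4,5,6}  [accepting]
'd' @ 3: {5,6,7}  [accepting]
'd' @ 4: {5,6,7}  [accepting]
'a' @ 5: {5,6,7}  [accepting]
final: {5,6,7}; accept 5 in set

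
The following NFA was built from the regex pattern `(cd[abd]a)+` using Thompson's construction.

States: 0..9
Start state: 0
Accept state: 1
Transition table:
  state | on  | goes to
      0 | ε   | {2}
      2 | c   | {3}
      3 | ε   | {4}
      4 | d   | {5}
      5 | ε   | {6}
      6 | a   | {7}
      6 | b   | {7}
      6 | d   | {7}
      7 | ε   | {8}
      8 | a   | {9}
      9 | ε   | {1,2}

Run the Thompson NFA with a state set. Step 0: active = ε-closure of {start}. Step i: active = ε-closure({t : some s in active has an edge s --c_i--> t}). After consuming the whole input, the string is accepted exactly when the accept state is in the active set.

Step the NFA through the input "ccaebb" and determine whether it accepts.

Answer: REJECT

Derivation:
S₀ = ε-closure({0}) = {0,2}
'c' @ 1: {3,4}
'c' @ 2: {}  — no active states
rest 'aebb' ignored (set empty)
end set {} — state 1 not in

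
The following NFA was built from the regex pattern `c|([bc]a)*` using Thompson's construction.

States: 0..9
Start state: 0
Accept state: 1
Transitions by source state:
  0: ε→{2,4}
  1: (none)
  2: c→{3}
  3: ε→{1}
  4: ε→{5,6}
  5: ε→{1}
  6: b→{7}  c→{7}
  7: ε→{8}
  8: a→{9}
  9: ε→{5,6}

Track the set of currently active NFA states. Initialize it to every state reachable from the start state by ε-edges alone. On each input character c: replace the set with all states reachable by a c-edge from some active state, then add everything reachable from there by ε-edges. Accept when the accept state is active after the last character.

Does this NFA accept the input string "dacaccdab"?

S₀ = ε-closure({0}) = {0,1,2,4,5,6}
'd' @ 1: {}  — dead — no transitions
rest 'acaccdab' ignored (set empty)
after full input: {}  (accept=1 not in)

Answer: REJECT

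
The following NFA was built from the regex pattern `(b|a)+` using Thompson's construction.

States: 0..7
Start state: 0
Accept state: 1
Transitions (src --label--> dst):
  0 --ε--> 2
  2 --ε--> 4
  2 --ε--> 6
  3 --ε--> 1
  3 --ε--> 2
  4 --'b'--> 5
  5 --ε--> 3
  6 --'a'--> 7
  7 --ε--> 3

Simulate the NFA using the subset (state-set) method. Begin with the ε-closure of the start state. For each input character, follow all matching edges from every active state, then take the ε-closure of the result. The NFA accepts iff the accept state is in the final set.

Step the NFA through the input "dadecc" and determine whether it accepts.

Answer: REJECT

Trace:
S₀ = ε-closure({0}) = {0,2,4,6}
'd' @ 1: {}  — dead — no transitions
rest 'adecc' ignored (set empty)
after full input: {}  (accept=1 not in)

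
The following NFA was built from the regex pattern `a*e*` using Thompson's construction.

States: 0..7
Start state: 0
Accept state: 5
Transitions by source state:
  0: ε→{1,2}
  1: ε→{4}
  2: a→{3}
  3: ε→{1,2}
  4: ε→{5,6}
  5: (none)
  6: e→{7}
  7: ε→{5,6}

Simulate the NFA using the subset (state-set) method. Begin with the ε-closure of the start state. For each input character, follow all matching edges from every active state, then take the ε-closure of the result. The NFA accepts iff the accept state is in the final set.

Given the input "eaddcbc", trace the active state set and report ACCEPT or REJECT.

S₀ = ε-closure({0}) = {0,1,2,4,5,6}
'e' @ 1: {5,6,7}  [accepting]
'a' @ 2: {}  — dead — no transitions
rest 'ddcbc' ignored (set empty)
after full input: {}  (accept=5 not in)

Answer: REJECT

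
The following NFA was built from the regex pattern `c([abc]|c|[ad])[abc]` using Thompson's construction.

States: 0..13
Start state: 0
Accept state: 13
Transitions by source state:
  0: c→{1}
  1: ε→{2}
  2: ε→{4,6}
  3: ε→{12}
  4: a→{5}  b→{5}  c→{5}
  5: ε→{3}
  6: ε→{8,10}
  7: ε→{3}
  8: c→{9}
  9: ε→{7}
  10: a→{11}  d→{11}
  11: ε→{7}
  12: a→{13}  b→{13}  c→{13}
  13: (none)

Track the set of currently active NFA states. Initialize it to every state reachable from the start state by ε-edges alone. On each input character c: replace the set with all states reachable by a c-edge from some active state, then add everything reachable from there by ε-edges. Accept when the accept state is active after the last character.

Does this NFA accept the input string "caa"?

Answer: ACCEPT

Steps:
start: ε-closure({0}) = {0}
'c' @ 1: {1,2,4,6,8,10}
'a' @ 2: {3,5,7,11,12}
'a' @ 3: {13}  ✓accept
final: {13}; accept 13 in set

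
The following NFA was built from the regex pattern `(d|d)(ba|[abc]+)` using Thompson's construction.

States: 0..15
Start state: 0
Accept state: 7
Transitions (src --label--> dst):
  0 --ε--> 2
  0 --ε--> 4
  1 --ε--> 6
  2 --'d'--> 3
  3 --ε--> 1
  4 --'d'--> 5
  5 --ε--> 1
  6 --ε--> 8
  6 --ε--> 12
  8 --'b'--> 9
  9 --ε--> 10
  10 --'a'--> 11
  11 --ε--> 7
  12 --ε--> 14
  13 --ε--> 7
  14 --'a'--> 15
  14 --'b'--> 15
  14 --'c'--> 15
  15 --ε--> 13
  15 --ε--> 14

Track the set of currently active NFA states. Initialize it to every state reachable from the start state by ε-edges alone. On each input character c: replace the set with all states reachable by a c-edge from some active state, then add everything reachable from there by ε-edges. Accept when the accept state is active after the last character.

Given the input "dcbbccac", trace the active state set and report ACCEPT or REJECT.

Answer: ACCEPT

Trace:
start: ε-closure({0}) = {0,2,4}
'd' @ 1: {1,3,5,6,8,12,14}
'c' @ 2: {7,13,14,15}  [accepting]
'b' @ 3: {7,13,14,15}  [accepting]
'b' @ 4: {7,13,14,15}  [accepting]
'c' @ 5: {7,13,14,15}  [accepting]
'c' @ 6: {7,13,14,15}  [accepting]
'a' @ 7: {7,13,14,15}  [accepting]
'c' @ 8: {7,13,14,15}  [accepting]
after full input: {7,13,14,15}  (accept=7 in)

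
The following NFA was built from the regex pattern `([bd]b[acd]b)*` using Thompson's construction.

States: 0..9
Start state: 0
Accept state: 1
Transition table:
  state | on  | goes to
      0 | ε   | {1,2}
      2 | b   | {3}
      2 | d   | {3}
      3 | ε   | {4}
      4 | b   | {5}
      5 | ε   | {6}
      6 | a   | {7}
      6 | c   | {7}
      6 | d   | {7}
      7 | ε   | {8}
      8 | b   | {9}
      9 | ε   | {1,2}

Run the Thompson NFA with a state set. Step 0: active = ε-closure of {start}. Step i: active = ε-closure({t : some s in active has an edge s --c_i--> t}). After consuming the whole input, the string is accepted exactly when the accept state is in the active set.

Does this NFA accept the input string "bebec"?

Answer: REJECT

Steps:
initial (ε-close {0}): {0,1,2}
'b' @ 1: {3,4}
'e' @ 2: {}  — state set empty
rest 'bec' ignored (set empty)
after full input: {}  (accept=1 not in)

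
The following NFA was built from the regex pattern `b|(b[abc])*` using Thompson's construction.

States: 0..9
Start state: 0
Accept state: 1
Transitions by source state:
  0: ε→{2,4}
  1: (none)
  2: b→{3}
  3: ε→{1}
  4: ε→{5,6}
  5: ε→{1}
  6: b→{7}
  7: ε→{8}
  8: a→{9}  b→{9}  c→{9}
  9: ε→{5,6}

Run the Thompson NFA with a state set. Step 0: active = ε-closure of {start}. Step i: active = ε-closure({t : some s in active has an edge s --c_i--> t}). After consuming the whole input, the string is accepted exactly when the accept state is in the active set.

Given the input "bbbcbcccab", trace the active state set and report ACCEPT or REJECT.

Answer: REJECT

Steps:
start: ε-closure({0}) = {0,1,2,4,5,6}
'b' @ 1: {1,3,7,8}  ✓accept
'b' @ 2: {1,5,6,9}  ✓accept
'b' @ 3: {7,8}
'c' @ 4: {1,5,6,9}  ✓accept
'b' @ 5: {7,8}
'c' @ 6: {1,5,6,9}  ✓accept
'c' @ 7: {}  — state set empty
rest 'cab' ignored (set empty)
after full input: {}  (accept=1 not in)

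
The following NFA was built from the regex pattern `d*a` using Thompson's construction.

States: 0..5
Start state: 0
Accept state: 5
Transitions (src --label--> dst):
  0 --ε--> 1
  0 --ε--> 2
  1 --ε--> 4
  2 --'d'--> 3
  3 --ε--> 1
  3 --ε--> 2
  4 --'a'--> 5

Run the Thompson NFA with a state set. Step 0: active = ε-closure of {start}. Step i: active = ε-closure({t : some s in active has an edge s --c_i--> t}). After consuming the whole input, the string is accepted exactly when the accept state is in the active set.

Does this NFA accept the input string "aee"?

Answer: REJECT

Trace:
initial (ε-close {0}): {0,1,2,4}
'a' @ 1: {5}  [accepting]
'e' @ 2: {}  — no active states
rest 'e' ignored (set empty)
end set {} — state 5 not in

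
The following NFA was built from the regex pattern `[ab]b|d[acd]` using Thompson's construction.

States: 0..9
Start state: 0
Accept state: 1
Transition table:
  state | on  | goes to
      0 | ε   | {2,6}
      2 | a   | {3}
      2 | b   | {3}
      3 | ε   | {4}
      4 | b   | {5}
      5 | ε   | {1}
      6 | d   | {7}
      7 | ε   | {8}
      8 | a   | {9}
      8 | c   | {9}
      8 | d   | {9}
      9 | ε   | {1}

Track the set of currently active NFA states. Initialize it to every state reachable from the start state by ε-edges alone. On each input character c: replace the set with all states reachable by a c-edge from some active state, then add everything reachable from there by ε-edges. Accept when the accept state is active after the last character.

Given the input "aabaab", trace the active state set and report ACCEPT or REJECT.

S₀ = ε-closure({0}) = {0,2,6}
'a' @ 1: {3,4}
'a' @ 2: {}  — state set empty
rest 'baab' ignored (set empty)
end set {} — state 1 not in

Answer: REJECT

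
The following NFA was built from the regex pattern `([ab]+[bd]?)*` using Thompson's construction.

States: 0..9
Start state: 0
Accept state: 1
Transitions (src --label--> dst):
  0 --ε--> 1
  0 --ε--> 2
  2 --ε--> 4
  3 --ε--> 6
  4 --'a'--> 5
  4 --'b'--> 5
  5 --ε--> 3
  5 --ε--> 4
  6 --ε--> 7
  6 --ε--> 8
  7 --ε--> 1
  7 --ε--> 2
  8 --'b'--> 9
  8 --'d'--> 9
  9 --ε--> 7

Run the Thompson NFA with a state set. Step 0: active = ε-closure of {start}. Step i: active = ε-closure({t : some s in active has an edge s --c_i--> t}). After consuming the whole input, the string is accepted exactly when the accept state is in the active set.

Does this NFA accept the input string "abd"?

Answer: ACCEPT

Steps:
start: ε-closure({0}) = {0,1,2,4}
'a' @ 1: {1,2,3,4,5,6,7,8}  (accept∈set)
'b' @ 2: {1,2,3,4,5,6,7,8,9}  (accept∈set)
'd' @ 3: {1,2,4,7,9}  (accept∈set)
end set {1,2,4,7,9} — state 1 in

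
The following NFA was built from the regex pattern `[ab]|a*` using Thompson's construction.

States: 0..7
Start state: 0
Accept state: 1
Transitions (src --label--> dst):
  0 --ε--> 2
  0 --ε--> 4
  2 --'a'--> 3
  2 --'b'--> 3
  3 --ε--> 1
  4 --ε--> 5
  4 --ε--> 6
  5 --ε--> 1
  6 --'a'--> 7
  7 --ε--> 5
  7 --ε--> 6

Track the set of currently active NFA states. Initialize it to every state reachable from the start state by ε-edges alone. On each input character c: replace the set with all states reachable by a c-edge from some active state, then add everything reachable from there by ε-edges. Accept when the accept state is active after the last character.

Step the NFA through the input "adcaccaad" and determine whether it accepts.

Answer: REJECT

Steps:
start: ε-closure({0}) = {0,1,2,4,5,6}
'a' @ 1: {1,3,5,6,7}  ✓accept
'd' @ 2: {}  — no active states
rest 'caccaad' ignored (set empty)
after full input: {}  (accept=1 not in)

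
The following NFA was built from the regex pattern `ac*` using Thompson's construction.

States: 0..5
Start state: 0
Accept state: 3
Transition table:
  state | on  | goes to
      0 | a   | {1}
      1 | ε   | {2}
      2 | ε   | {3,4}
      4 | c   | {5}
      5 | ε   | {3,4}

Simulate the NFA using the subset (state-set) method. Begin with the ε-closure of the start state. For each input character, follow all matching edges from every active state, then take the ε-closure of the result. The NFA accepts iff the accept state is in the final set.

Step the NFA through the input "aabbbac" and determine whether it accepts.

initial (ε-close {0}): {0}
'a' @ 1: {1,2,3,4}  (accept∈set)
'a' @ 2: {}  — state set empty
rest 'bbbac' ignored (set empty)
end set {} — state 3 not in

Answer: REJECT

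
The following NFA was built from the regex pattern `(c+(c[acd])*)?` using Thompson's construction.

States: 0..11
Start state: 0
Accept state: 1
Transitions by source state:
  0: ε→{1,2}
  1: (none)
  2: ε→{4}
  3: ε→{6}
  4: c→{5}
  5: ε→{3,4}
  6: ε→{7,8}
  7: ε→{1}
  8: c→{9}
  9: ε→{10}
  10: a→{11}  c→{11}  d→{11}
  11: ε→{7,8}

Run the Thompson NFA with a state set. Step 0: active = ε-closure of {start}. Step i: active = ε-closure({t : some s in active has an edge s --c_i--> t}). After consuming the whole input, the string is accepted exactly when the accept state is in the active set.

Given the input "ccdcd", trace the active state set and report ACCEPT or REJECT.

Answer: ACCEPT

Derivation:
initial (ε-close {0}): {0,1,2,4}
'c' @ 1: {1,3,4,5,6,7,8}  [accepting]
'c' @ 2: {1,3,4,5,6,7,8,9,10}  [accepting]
'd' @ 3: {1,7,8,11}  [accepting]
'c' @ 4: {9,10}
'd' @ 5: {1,7,8,11}  [accepting]
end set {1,7,8,11} — state 1 in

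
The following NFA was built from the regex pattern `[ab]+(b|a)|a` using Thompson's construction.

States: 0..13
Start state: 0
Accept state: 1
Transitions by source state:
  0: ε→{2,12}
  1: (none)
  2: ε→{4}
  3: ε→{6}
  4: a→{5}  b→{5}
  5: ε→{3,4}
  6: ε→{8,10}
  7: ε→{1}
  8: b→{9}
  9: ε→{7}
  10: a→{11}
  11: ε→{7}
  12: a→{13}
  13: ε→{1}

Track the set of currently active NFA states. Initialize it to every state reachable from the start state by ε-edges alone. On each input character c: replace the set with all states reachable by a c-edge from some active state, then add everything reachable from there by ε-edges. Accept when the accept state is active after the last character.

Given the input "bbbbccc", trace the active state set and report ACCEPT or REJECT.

initial (ε-close {0}): {0,2,4,12}
'b' @ 1: {3,4,5,6,8,10}
'b' @ 2: {1,3,4,5,6,7,8,9,10}  [accepting]
'b' @ 3: {1,3,4,5,6,7,8,9,10}  [accepting]
'b' @ 4: {1,3,4,5,6,7,8,9,10}  [accepting]
'c' @ 5: {}  — no active states
rest 'cc' ignored (set empty)
end set {} — state 1 not in

Answer: REJECT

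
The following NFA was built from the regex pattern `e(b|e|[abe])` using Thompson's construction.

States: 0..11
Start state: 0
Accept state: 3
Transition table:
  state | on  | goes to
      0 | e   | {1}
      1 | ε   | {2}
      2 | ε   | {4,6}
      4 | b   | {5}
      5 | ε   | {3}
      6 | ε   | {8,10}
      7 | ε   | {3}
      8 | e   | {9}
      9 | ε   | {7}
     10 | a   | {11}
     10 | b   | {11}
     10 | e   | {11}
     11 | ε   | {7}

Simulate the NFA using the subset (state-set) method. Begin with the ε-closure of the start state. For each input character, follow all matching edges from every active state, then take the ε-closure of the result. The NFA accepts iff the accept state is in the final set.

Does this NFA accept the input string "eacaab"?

initial (ε-close {0}): {0}
'e' @ 1: {1,2,4,6,8,10}
'a' @ 2: {3,7,11}  [accepting]
'c' @ 3: {}  — state set empty
rest 'aab' ignored (set empty)
final: {}; accept 3 not in set

Answer: REJECT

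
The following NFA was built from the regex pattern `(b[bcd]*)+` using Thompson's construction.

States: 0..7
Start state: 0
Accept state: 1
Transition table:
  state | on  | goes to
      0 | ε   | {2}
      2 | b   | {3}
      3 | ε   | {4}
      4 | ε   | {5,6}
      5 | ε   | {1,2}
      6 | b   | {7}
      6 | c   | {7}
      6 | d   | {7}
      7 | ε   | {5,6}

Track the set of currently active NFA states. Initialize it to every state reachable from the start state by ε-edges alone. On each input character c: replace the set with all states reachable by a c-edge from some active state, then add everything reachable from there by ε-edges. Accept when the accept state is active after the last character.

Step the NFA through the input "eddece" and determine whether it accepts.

Answer: REJECT

Steps:
initial (ε-close {0}): {0,2}
'e' @ 1: {}  — state set empty
rest 'ddece' ignored (set empty)
end set {} — state 1 not in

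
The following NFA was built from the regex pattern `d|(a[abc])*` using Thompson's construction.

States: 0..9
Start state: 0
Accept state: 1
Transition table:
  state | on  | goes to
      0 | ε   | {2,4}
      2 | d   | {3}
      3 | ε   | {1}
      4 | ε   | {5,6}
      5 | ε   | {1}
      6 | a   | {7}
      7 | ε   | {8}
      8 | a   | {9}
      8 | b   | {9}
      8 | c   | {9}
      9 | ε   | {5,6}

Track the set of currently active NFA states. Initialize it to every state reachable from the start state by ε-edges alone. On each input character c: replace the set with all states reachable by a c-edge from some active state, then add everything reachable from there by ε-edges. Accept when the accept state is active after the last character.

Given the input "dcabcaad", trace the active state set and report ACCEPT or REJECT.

Answer: REJECT

Steps:
initial (ε-close {0}): {0,1,2,4,5,6}
'd' @ 1: {1,3}  [accepting]
'c' @ 2: {}  — dead — no transitions
rest 'abcaad' ignored (set empty)
after full input: {}  (accept=1 not in)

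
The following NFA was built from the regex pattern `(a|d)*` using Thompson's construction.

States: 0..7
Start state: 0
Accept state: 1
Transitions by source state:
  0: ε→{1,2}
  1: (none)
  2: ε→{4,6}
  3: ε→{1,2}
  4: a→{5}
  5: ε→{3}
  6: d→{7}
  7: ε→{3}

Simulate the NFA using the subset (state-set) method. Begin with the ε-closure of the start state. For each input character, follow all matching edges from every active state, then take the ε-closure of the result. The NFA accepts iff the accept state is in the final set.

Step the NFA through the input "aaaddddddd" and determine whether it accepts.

Answer: ACCEPT

Derivation:
S₀ = ε-closure({0}) = {0,1,2,4,6}
'a' @ 1: {1,2,3,4,5,6}  ✓accept
'a' @ 2: {1,2,3,4,5,6}  ✓accept
'a' @ 3: {1,2,3,4,5,6}  ✓accept
'd' @ 4: {1,2,3,4,6,7}  ✓accept
'd' @ 5: {1,2,3,4,6,7}  ✓accept
'd' @ 6: {1,2,3,4,6,7}  ✓accept
'd' @ 7: {1,2,3,4,6,7}  ✓accept
'd' @ 8: {1,2,3,4,6,7}  ✓accept
'd' @ 9: {1,2,3,4,6,7}  ✓accept
'd' @ 10: {1,2,3,4,6,7}  ✓accept
end set {1,2,3,4,6,7} — state 1 in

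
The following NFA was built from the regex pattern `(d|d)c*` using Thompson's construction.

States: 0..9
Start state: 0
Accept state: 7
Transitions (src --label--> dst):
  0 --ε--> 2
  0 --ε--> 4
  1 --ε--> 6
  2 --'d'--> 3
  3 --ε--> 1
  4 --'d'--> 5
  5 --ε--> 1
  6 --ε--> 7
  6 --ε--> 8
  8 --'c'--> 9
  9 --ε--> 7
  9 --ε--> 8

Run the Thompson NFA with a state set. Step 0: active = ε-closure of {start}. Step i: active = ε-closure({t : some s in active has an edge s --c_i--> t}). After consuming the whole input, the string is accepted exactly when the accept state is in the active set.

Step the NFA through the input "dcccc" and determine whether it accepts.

Answer: ACCEPT

Trace:
start: ε-closure({0}) = {0,2,4}
'd' @ 1: {1,3,5,6,7,8}  [accepting]
'c' @ 2: {7,8,9}  [accepting]
'c' @ 3: {7,8,9}  [accepting]
'c' @ 4: {7,8,9}  [accepting]
'c' @ 5: {7,8,9}  [accepting]
end set {7,8,9} — state 7 in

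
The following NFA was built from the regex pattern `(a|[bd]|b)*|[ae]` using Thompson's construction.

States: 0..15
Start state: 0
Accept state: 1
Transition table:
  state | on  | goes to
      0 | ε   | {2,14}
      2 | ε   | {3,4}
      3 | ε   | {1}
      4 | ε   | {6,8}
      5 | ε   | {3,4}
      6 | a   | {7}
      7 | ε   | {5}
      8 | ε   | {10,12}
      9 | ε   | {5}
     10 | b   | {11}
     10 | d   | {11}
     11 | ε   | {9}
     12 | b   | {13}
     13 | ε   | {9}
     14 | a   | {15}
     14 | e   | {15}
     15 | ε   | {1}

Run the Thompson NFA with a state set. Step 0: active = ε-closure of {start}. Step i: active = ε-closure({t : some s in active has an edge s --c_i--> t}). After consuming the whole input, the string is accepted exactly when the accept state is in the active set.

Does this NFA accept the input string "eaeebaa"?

start: ε-closure({0}) = {0,1,2,3,4,6,8,10,12,14}
'e' @ 1: {1,15}  (accept∈set)
'a' @ 2: {}  — dead — no transitions
rest 'eebaa' ignored (set empty)
after full input: {}  (accept=1 not in)

Answer: REJECT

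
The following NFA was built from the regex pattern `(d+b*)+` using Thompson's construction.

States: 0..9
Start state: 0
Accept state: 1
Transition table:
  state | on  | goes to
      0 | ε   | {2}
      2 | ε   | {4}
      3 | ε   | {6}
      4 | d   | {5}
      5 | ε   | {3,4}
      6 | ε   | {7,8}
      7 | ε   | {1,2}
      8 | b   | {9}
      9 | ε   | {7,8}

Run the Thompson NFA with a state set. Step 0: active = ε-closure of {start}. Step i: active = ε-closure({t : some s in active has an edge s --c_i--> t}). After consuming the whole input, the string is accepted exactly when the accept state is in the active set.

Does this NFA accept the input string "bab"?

initial (ε-close {0}): {0,2,4}
'b' @ 1: {}  — dead — no transitions
rest 'ab' ignored (set empty)
final: {}; accept 1 not in set

Answer: REJECT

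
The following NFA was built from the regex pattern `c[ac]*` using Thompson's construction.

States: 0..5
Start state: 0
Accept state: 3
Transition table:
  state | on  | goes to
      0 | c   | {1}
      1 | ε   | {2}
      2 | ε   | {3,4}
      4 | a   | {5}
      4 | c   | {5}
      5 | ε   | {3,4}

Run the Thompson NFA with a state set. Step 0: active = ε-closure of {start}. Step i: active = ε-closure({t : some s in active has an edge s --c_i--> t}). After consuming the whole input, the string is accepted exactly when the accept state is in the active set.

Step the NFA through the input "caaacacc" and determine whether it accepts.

Answer: ACCEPT

Steps:
S₀ = ε-closure({0}) = {0}
'c' @ 1: {1,2,3,4}  [accepting]
'a' @ 2: {3,4,5}  [accepting]
'a' @ 3: {3,4,5}  [accepting]
'a' @ 4: {3,4,5}  [accepting]
'c' @ 5: {3,4,5}  [accepting]
'a' @ 6: {3,4,5}  [accepting]
'c' @ 7: {3,4,5}  [accepting]
'c' @ 8: {3,4,5}  [accepting]
after full input: {3,4,5}  (accept=3 in)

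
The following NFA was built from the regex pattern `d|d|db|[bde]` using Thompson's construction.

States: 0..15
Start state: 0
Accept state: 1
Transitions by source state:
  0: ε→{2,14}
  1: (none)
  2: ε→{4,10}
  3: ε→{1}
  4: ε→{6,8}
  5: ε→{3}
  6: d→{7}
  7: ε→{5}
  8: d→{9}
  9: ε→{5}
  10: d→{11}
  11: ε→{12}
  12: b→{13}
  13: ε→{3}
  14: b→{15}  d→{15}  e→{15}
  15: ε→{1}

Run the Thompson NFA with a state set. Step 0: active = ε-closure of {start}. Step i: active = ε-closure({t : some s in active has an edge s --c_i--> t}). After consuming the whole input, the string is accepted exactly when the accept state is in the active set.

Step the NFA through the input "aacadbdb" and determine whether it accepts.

Answer: REJECT

Steps:
start: ε-closure({0}) = {0,2,4,6,8,10,14}
'a' @ 1: {}  — no active states
rest 'acadbdb' ignored (set empty)
final: {}; accept 1 not in set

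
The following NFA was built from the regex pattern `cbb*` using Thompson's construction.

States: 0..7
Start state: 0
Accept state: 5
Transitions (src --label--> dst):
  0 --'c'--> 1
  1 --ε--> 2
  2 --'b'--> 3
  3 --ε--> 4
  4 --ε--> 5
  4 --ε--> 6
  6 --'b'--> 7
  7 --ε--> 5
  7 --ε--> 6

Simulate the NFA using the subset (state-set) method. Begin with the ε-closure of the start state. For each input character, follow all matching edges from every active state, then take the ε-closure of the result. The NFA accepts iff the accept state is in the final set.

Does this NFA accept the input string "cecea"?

start: ε-closure({0}) = {0}
'c' @ 1: {1,2}
'e' @ 2: {}  — dead — no transitions
rest 'cea' ignored (set empty)
end set {} — state 5 not in

Answer: REJECT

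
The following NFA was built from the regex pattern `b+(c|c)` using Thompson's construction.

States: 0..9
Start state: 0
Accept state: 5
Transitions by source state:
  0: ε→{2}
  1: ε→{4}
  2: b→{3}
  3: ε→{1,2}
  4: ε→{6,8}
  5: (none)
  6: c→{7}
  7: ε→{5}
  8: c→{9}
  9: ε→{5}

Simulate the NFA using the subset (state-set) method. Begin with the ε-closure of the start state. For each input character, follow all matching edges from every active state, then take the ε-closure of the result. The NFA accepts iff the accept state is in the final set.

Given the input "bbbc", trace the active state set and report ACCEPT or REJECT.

start: ε-closure({0}) = {0,2}
'b' @ 1: {1,2,3,4,6,8}
'b' @ 2: {1,2,3,4,6,8}
'b' @ 3: {1,2,3,4,6,8}
'c' @ 4: {5,7,9}  (accept∈set)
after full input: {5,7,9}  (accept=5 in)

Answer: ACCEPT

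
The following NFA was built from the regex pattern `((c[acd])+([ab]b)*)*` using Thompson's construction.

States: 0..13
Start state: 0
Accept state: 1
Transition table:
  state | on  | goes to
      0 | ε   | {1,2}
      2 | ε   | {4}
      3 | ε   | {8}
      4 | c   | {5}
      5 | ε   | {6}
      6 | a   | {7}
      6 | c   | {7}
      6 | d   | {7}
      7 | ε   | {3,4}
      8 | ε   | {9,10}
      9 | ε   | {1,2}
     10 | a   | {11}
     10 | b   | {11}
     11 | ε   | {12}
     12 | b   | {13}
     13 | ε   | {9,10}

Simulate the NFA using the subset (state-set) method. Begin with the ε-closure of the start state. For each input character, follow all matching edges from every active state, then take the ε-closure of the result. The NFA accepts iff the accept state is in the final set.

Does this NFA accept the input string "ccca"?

S₀ = ε-closure({0}) = {0,1,2,4}
'c' @ 1: {5,6}
'c' @ 2: {1,2,3,4,7,8,9,10}  ✓accept
'c' @ 3: {5,6}
'a' @ 4: {1,2,3,4,7,8,9,10}  ✓accept
final: {1,2,3,4,7,8,9,10}; accept 1 in set

Answer: ACCEPT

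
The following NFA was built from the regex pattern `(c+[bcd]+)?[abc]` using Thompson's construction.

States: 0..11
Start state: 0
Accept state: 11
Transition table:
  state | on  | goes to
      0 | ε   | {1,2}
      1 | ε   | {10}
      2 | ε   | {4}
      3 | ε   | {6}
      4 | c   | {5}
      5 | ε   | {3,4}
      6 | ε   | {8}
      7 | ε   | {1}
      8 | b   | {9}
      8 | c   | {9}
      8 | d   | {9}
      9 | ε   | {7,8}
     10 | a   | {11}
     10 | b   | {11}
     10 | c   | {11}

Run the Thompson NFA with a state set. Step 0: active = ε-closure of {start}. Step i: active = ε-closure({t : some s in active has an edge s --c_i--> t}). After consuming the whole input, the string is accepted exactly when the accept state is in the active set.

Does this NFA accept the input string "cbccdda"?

Answer: ACCEPT

Steps:
S₀ = ε-closure({0}) = {0,1,2,4,10}
'c' @ 1: {3,4,5,6,8,11}  (accept∈set)
'b' @ 2: {1,7,8,9,10}
'c' @ 3: {1,7,8,9,10,11}  (accept∈set)
'c' @ 4: {1,7,8,9,10,11}  (accept∈set)
'd' @ 5: {1,7,8,9,10}
'd' @ 6: {1,7,8,9,10}
'a' @ 7: {11}  (accept∈set)
end set {11} — state 11 in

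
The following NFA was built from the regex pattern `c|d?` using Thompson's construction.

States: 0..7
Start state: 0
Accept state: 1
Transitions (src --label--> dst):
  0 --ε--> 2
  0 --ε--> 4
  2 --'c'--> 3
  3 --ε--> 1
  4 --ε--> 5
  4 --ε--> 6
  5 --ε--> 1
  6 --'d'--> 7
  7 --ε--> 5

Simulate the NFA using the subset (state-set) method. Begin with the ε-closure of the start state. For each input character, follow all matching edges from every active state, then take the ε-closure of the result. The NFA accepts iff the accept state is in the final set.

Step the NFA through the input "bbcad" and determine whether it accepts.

initial (ε-close {0}): {0,1,2,4,5,6}
'b' @ 1: {}  — no active states
rest 'bcad' ignored (set empty)
end set {} — state 1 not in

Answer: REJECT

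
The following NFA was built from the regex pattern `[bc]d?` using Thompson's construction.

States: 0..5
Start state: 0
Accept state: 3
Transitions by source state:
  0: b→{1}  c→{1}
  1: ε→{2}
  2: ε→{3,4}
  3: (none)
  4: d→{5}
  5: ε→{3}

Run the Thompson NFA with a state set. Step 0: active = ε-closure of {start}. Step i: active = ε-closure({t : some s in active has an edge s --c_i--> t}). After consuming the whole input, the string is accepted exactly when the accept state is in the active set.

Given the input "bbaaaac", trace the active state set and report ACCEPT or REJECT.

S₀ = ε-closure({0}) = {0}
'b' @ 1: {1,2,3,4}  ✓accept
'b' @ 2: {}  — state set empty
rest 'aaaac' ignored (set empty)
end set {} — state 3 not in

Answer: REJECT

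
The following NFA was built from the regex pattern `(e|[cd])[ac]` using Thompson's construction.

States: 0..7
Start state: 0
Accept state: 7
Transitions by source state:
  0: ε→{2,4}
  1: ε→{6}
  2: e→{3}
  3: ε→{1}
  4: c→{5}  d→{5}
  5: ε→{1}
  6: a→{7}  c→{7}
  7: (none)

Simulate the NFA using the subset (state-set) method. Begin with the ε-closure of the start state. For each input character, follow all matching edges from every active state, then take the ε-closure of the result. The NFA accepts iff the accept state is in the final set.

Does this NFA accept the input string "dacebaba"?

start: ε-closure({0}) = {0,2,4}
'd' @ 1: {1,5,6}
'a' @ 2: {7}  (accept∈set)
'c' @ 3: {}  — dead — no transitions
rest 'ebaba' ignored (set empty)
end set {} — state 7 not in

Answer: REJECT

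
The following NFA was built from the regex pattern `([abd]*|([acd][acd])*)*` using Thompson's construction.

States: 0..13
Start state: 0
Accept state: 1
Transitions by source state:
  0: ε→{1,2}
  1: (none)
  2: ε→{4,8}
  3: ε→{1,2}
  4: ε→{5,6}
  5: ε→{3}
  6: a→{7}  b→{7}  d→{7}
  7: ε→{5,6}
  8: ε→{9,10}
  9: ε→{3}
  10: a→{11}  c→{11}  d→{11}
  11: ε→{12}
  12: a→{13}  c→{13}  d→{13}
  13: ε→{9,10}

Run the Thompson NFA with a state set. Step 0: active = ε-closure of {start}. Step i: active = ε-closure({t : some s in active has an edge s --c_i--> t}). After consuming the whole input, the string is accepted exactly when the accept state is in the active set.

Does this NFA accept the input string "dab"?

Answer: ACCEPT

Trace:
initial (ε-close {0}): {0,1,2,3,4,5,6,8,9,10}
'd' @ 1: {1,2,3,4,5,6,7,8,9,10,11,12}  [accepting]
'a' @ 2: {1,2,3,4,5,6,7,8,9,10,11,12,13}  [accepting]
'b' @ 3: {1,2,3,4,5,6,7,8,9,10}  [accepting]
end set {1,2,3,4,5,6,7,8,9,10} — state 1 in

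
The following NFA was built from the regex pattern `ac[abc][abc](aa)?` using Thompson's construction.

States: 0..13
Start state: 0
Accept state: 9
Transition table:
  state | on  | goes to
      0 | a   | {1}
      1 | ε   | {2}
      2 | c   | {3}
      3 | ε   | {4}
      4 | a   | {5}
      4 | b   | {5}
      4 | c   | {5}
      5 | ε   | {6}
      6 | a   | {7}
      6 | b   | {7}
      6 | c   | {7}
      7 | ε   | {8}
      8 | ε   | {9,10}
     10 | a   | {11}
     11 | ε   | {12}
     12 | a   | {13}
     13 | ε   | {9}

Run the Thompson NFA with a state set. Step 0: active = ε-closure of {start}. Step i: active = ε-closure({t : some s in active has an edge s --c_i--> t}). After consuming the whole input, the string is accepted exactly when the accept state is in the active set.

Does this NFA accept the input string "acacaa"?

S₀ = ε-closure({0}) = {0}
'a' @ 1: {1,2}
'c' @ 2: {3,4}
'a' @ 3: {5,6}
'c' @ 4: {7,8,9,10}  [accepting]
'a' @ 5: {11,12}
'a' @ 6: {9,13}  [accepting]
end set {9,13} — state 9 in

Answer: ACCEPT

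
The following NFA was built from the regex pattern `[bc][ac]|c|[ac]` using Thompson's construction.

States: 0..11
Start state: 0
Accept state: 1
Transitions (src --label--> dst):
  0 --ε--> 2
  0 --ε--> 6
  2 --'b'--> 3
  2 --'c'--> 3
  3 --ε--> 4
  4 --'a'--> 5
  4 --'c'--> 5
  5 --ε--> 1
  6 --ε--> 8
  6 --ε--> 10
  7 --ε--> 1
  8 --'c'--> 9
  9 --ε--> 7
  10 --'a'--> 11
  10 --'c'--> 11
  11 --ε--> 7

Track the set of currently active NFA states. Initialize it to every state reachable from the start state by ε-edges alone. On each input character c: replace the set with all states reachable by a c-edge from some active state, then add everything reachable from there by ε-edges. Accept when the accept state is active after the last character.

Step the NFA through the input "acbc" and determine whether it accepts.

S₀ = ε-closure({0}) = {0,2,6,8,10}
'a' @ 1: {1,7,11}  (accept∈set)
'c' @ 2: {}  — dead — no transitions
rest 'bc' ignored (set empty)
end set {} — state 1 not in

Answer: REJECT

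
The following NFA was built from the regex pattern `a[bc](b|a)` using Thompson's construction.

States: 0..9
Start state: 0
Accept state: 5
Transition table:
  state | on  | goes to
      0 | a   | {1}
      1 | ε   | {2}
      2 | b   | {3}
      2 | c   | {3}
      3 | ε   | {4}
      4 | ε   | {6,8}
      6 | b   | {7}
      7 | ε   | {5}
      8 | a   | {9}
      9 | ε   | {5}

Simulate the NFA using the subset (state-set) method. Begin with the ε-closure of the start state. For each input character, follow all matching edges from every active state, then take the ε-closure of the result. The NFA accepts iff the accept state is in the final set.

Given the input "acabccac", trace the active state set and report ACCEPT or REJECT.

S₀ = ε-closure({0}) = {0}
'a' @ 1: {1,2}
'c' @ 2: {3,4,6,8}
'a' @ 3: {5,9}  ✓accept
'b' @ 4: {}  — dead — no transitions
rest 'ccac' ignored (set empty)
end set {} — state 5 not in

Answer: REJECT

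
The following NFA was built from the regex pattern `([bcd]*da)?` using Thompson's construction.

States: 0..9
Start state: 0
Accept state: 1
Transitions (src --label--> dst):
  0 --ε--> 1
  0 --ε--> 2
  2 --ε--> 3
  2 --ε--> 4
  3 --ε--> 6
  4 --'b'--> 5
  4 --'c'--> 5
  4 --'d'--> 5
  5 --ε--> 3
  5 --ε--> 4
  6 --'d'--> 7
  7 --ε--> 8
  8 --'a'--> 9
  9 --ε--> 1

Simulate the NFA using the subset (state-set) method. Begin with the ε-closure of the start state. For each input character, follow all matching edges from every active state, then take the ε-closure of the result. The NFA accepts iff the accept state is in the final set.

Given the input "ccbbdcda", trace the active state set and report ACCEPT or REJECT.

Answer: ACCEPT

Trace:
start: ε-closure({0}) = {0,1,2,3,4,6}
'c' @ 1: {3,4,5,6}
'c' @ 2: {3,4,5,6}
'b' @ 3: {3,4,5,6}
'b' @ 4: {3,4,5,6}
'd' @ 5: {3,4,5,6,7,8}
'c' @ 6: {3,4,5,6}
'd' @ 7: {3,4,5,6,7,8}
'a' @ 8: {1,9}  [accepting]
final: {1,9}; accept 1 in set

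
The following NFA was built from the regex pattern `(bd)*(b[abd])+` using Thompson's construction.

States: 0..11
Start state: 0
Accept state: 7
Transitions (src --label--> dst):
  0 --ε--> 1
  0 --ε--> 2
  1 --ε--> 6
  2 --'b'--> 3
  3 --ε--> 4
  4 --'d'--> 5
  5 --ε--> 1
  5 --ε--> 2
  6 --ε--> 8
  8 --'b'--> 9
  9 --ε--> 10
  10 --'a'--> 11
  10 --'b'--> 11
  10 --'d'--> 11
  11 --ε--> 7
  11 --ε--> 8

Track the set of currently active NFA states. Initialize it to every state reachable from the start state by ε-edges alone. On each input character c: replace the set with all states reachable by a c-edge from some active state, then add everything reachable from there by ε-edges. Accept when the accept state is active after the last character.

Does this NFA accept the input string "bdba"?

initial (ε-close {0}): {0,1,2,6,8}
'b' @ 1: {3,4,9,10}
'd' @ 2: {1,2,5,6,7,8,11}  (accept∈set)
'b' @ 3: {3,4,9,10}
'a' @ 4: {7,8,11}  (accept∈set)
after full input: {7,8,11}  (accept=7 in)

Answer: ACCEPT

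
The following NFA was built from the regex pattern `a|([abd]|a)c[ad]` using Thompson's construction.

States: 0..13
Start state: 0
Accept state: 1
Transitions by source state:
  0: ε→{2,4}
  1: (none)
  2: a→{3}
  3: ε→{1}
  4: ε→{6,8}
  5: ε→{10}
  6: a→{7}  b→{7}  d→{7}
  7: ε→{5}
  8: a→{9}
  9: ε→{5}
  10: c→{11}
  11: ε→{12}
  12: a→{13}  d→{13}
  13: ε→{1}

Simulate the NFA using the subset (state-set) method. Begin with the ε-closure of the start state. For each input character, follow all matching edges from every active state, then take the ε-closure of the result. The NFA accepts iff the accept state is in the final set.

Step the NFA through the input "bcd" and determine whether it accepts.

Answer: ACCEPT

Derivation:
S₀ = ε-closure({0}) = {0,2,4,6,8}
'b' @ 1: {5,7,10}
'c' @ 2: {11,12}
'd' @ 3: {1,13}  (accept∈set)
final: {1,13}; accept 1 in set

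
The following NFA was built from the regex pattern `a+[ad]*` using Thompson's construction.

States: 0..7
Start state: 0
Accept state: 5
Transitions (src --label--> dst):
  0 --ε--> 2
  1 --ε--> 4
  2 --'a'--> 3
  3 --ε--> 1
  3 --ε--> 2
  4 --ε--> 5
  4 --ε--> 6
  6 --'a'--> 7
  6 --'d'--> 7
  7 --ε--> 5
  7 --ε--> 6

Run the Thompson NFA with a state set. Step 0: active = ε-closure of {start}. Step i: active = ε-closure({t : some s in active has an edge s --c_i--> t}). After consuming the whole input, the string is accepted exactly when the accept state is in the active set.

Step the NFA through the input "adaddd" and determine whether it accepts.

initial (ε-close {0}): {0,2}
'a' @ 1: {1,2,3,4,5,6}  [accepting]
'd' @ 2: {5,6,7}  [accepting]
'a' @ 3: {5,6,7}  [accepting]
'd' @ 4: {5,6,7}  [accepting]
'd' @ 5: {5,6,7}  [accepting]
'd' @ 6: {5,6,7}  [accepting]
end set {5,6,7} — state 5 in

Answer: ACCEPT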